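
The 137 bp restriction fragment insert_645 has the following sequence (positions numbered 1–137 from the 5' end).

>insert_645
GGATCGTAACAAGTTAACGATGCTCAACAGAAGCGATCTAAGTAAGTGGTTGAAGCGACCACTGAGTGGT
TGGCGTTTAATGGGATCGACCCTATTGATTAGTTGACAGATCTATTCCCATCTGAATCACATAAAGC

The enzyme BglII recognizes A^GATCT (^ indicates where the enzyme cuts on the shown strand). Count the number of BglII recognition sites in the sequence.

1

AGATCT occurs starting at position 108.
BglII cuts at 1 site.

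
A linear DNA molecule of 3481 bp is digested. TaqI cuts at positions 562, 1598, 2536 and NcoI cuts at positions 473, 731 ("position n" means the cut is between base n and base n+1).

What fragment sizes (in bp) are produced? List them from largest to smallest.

945, 938, 867, 473, 169, 89 bp

Combined cut positions (sorted): 473, 562, 731, 1598, 2536.
Linear molecule, 5 cuts → 6 fragments:
  473 − 0 = 473 bp
  562 − 473 = 89 bp
  731 − 562 = 169 bp
  1598 − 731 = 867 bp
  2536 − 1598 = 938 bp
  3481 − 2536 = 945 bp
Sorted largest to smallest: 945, 938, 867, 473, 169, 89 bp.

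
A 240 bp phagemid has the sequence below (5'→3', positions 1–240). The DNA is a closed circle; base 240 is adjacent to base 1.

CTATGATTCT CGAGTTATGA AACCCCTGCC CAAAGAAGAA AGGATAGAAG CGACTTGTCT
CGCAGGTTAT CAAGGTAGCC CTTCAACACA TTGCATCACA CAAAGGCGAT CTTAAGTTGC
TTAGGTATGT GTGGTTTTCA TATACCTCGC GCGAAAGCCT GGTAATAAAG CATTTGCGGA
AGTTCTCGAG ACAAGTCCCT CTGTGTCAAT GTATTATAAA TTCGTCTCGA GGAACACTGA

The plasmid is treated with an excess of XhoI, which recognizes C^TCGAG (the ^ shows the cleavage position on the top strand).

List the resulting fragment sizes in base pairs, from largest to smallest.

176, 41, 23 bp

XhoI sites (CTCGAG) start at positions 9, 185, 226.
XhoI cuts after the first base of each site, so after positions 9, 185, 226.
Circular molecule, 3 cuts → 3 fragments:
  10–185 → 176 bp
  186–226 → 41 bp
  227–240 then 1–9 → 14 + 9 = 23 bp
Sorted largest to smallest: 176, 41, 23 bp.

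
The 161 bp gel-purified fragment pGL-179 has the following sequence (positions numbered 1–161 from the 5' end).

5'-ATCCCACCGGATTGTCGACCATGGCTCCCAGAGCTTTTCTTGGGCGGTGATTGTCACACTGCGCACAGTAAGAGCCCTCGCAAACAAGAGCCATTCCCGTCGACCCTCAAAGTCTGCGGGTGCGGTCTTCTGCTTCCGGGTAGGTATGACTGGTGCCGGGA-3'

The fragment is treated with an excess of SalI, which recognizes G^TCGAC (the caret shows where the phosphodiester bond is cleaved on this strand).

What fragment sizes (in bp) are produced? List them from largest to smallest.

SalI sites (GTCGAC) start at positions 14, 99.
SalI cuts after the first base of each site, so after positions 14, 99.
Linear molecule, 2 cuts → 3 fragments:
  1–14 → 14 bp
  15–99 → 85 bp
  100–161 → 62 bp
Sorted largest to smallest: 85, 62, 14 bp.

85, 62, 14 bp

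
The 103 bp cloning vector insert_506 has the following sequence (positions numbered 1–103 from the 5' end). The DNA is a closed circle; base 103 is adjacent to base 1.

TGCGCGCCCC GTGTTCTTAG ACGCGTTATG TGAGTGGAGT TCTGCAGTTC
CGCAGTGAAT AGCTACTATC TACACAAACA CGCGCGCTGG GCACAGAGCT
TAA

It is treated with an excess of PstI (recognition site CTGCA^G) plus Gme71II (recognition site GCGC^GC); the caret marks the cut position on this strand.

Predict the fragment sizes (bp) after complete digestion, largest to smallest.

The PstI site (CTGCAG) starts at position 42.
PstI cuts after base 5 of each site (before the last base), so after position 46.
Gme71II sites (GCGCGC) start at positions 2, 82.
Gme71II cuts after base 4 of each site, so after positions 5, 85.
Combined cut positions: 5, 46, 85.
Circular molecule, 3 cuts → 3 fragments:
  6–46 → 41 bp
  47–85 → 39 bp
  86–103 then 1–5 → 18 + 5 = 23 bp
Sorted largest to smallest: 41, 39, 23 bp.

41, 39, 23 bp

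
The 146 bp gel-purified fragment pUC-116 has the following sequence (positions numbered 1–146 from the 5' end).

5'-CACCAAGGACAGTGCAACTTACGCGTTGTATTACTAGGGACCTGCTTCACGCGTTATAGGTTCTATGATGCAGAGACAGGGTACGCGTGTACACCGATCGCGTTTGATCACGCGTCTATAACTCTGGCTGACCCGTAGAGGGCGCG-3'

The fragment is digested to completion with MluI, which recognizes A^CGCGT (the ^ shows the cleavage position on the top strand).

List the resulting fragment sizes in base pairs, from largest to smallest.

36, 34, 28, 27, 21 bp

MluI sites (ACGCGT) start at positions 21, 49, 83, 110.
MluI cuts after the first base of each site, so after positions 21, 49, 83, 110.
Linear molecule, 4 cuts → 5 fragments:
  1–21 → 21 bp
  22–49 → 28 bp
  50–83 → 34 bp
  84–110 → 27 bp
  111–146 → 36 bp
Sorted largest to smallest: 36, 34, 28, 27, 21 bp.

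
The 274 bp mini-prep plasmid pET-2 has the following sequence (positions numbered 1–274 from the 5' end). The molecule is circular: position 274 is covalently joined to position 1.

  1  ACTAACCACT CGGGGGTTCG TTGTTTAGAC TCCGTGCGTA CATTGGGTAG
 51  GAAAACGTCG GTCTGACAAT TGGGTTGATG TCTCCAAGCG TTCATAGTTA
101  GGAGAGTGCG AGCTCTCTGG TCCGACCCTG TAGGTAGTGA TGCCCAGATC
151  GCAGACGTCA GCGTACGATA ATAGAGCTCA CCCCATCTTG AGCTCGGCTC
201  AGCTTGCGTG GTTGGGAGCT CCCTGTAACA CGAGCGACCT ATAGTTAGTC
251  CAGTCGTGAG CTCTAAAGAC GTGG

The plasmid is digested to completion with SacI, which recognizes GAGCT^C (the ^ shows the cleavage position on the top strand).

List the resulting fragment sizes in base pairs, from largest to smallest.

SacI sites (GAGCTC) start at positions 110, 174, 190, 216, 258.
SacI cuts after base 5 of each site (before the last base), so after positions 114, 178, 194, 220, 262.
Circular molecule, 5 cuts → 5 fragments:
  115–178 → 64 bp
  179–194 → 16 bp
  195–220 → 26 bp
  221–262 → 42 bp
  263–274 then 1–114 → 12 + 114 = 126 bp
Sorted largest to smallest: 126, 64, 42, 26, 16 bp.

126, 64, 42, 26, 16 bp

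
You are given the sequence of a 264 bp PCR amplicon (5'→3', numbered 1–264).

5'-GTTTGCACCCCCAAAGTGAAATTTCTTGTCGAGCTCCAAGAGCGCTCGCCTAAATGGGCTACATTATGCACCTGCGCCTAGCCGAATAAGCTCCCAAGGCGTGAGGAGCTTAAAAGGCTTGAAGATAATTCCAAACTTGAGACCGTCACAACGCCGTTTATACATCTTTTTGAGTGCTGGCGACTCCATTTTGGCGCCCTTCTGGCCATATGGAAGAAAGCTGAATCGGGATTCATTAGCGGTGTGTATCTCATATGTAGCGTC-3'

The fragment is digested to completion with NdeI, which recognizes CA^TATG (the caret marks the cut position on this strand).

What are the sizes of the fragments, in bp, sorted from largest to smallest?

NdeI sites (CATATG) start at positions 207, 252.
NdeI cuts after base 2 of each site, so after positions 208, 253.
Linear molecule, 2 cuts → 3 fragments:
  1–208 → 208 bp
  209–253 → 45 bp
  254–264 → 11 bp
Sorted largest to smallest: 208, 45, 11 bp.

208, 45, 11 bp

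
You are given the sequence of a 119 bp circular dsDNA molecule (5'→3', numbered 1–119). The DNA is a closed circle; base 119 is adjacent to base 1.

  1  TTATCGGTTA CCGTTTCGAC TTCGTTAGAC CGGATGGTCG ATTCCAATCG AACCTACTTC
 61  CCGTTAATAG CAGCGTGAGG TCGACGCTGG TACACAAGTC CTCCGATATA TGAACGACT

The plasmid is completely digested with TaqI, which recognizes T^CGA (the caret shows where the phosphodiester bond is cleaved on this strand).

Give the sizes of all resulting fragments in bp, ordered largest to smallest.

54, 33, 22, 10 bp

TaqI sites (TCGA) start at positions 16, 38, 48, 81.
TaqI cuts after the first base of each site, so after positions 16, 38, 48, 81.
Circular molecule, 4 cuts → 4 fragments:
  17–38 → 22 bp
  39–48 → 10 bp
  49–81 → 33 bp
  82–119 then 1–16 → 38 + 16 = 54 bp
Sorted largest to smallest: 54, 33, 22, 10 bp.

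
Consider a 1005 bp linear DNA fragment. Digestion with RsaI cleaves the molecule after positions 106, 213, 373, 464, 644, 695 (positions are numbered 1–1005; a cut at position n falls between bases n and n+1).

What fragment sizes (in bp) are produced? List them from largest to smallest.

310, 180, 160, 107, 106, 91, 51 bp

Linear molecule, 6 cuts → 7 fragments:
  106 − 0 = 106 bp
  213 − 106 = 107 bp
  373 − 213 = 160 bp
  464 − 373 = 91 bp
  644 − 464 = 180 bp
  695 − 644 = 51 bp
  1005 − 695 = 310 bp
Sorted largest to smallest: 310, 180, 160, 107, 106, 91, 51 bp.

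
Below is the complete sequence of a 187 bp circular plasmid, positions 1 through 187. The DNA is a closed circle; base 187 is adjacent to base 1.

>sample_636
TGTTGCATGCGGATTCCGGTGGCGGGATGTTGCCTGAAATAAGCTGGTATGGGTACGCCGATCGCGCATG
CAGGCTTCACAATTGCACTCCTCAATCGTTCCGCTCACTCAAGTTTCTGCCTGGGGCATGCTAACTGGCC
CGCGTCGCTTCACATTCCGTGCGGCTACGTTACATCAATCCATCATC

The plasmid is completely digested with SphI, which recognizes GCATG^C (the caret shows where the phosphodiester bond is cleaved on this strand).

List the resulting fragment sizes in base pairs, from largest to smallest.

SphI sites (GCATGC) start at positions 5, 66, 126.
SphI cuts after base 5 of each site (before the last base), so after positions 9, 70, 130.
Circular molecule, 3 cuts → 3 fragments:
  10–70 → 61 bp
  71–130 → 60 bp
  131–187 then 1–9 → 57 + 9 = 66 bp
Sorted largest to smallest: 66, 61, 60 bp.

66, 61, 60 bp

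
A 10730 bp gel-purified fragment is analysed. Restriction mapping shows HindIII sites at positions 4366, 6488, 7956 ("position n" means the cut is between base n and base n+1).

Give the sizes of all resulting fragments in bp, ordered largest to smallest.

Linear molecule, 3 cuts → 4 fragments:
  4366 − 0 = 4366 bp
  6488 − 4366 = 2122 bp
  7956 − 6488 = 1468 bp
  10730 − 7956 = 2774 bp
Sorted largest to smallest: 4366, 2774, 2122, 1468 bp.

4366, 2774, 2122, 1468 bp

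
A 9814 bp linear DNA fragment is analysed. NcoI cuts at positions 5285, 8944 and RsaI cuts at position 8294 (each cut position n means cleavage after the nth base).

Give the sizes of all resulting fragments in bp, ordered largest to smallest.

5285, 3009, 870, 650 bp

Combined cut positions (sorted): 5285, 8294, 8944.
Linear molecule, 3 cuts → 4 fragments:
  5285 − 0 = 5285 bp
  8294 − 5285 = 3009 bp
  8944 − 8294 = 650 bp
  9814 − 8944 = 870 bp
Sorted largest to smallest: 5285, 3009, 870, 650 bp.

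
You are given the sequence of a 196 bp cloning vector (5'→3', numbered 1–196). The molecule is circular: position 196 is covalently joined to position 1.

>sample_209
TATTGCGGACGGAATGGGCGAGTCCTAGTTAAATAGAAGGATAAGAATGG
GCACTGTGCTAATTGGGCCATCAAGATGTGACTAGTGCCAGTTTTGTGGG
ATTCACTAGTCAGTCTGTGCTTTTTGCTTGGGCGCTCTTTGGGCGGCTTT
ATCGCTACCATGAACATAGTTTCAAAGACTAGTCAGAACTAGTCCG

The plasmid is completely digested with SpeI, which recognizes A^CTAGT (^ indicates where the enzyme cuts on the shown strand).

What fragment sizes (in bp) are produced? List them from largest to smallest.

SpeI sites (ACTAGT) start at positions 81, 105, 178, 188.
SpeI cuts after the first base of each site, so after positions 81, 105, 178, 188.
Circular molecule, 4 cuts → 4 fragments:
  82–105 → 24 bp
  106–178 → 73 bp
  179–188 → 10 bp
  189–196 then 1–81 → 8 + 81 = 89 bp
Sorted largest to smallest: 89, 73, 24, 10 bp.

89, 73, 24, 10 bp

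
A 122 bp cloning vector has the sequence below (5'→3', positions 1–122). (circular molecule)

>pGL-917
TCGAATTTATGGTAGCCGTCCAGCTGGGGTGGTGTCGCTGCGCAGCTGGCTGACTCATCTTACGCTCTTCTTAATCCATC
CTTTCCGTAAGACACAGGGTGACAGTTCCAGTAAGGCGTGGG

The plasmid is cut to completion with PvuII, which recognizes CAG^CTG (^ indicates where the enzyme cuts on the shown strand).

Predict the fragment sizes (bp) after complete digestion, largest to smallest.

PvuII sites (CAGCTG) start at positions 21, 43.
PvuII cuts after base 3 of each site, so after positions 23, 45.
Circular molecule, 2 cuts → 2 fragments:
  24–45 → 22 bp
  46–122 then 1–23 → 77 + 23 = 100 bp
Sorted largest to smallest: 100, 22 bp.

100, 22 bp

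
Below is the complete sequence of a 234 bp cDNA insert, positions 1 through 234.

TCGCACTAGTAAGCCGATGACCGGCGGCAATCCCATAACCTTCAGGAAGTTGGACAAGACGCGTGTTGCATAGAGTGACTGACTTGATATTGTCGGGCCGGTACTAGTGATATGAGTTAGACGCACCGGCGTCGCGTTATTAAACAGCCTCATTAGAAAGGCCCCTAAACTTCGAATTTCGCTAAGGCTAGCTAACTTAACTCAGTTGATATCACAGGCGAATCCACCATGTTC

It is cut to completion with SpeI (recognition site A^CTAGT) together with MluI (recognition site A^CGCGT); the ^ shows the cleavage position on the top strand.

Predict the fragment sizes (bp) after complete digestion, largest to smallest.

SpeI sites (ACTAGT) start at positions 5, 103.
SpeI cuts after the first base of each site, so after positions 5, 103.
The MluI site (ACGCGT) starts at position 59.
MluI cuts after the first base of each site, so after position 59.
Combined cut positions: 5, 59, 103.
Linear molecule, 3 cuts → 4 fragments:
  1–5 → 5 bp
  6–59 → 54 bp
  60–103 → 44 bp
  104–234 → 131 bp
Sorted largest to smallest: 131, 54, 44, 5 bp.

131, 54, 44, 5 bp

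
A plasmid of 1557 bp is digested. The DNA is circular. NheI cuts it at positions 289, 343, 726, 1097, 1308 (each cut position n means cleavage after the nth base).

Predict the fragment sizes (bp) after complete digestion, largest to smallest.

538, 383, 371, 211, 54 bp

Circular molecule, 5 cuts → 5 fragments:
  343 − 289 = 54 bp
  726 − 343 = 383 bp
  1097 − 726 = 371 bp
  1308 − 1097 = 211 bp
  wrap: 1557 − 1308 + 289 = 538 bp
Sorted largest to smallest: 538, 383, 371, 211, 54 bp.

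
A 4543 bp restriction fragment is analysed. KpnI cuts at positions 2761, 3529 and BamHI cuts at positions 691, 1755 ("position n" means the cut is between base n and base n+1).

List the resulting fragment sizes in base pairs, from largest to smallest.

Combined cut positions (sorted): 691, 1755, 2761, 3529.
Linear molecule, 4 cuts → 5 fragments:
  691 − 0 = 691 bp
  1755 − 691 = 1064 bp
  2761 − 1755 = 1006 bp
  3529 − 2761 = 768 bp
  4543 − 3529 = 1014 bp
Sorted largest to smallest: 1064, 1014, 1006, 768, 691 bp.

1064, 1014, 1006, 768, 691 bp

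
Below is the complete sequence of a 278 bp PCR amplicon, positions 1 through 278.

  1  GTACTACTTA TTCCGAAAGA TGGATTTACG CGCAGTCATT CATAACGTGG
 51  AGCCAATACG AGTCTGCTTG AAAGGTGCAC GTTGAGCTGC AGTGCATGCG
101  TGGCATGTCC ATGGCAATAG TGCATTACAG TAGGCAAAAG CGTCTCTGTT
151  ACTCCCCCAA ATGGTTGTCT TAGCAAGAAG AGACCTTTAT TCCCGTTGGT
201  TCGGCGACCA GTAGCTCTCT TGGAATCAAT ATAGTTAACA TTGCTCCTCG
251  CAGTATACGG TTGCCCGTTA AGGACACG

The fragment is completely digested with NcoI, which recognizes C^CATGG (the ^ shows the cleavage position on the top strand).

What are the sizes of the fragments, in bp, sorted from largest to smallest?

169, 109 bp

The NcoI site (CCATGG) starts at position 109.
NcoI cuts after the first base of each site, so after position 109.
Linear molecule, 1 cut → 2 fragments:
  1–109 → 109 bp
  110–278 → 169 bp
Sorted largest to smallest: 169, 109 bp.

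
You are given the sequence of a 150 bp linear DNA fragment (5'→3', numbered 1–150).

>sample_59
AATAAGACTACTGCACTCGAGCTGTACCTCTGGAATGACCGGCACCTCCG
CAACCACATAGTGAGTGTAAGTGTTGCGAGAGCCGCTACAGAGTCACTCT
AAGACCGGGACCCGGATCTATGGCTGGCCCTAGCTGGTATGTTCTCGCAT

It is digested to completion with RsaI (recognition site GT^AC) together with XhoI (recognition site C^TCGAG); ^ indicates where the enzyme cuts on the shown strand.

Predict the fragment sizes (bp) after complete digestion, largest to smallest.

The RsaI site (GTAC) starts at position 24.
RsaI cuts after base 2 of each site, so after position 25.
The XhoI site (CTCGAG) starts at position 16.
XhoI cuts after the first base of each site, so after position 16.
Combined cut positions: 16, 25.
Linear molecule, 2 cuts → 3 fragments:
  1–16 → 16 bp
  17–25 → 9 bp
  26–150 → 125 bp
Sorted largest to smallest: 125, 16, 9 bp.

125, 16, 9 bp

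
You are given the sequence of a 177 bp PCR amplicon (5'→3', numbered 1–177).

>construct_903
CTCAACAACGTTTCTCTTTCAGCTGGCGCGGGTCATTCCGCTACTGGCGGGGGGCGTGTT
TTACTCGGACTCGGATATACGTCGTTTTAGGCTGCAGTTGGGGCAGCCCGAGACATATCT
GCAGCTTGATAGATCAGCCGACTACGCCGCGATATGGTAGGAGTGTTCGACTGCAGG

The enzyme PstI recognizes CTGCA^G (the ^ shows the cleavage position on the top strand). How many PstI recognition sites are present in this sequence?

3

CTGCAG occurs starting at positions 92, 119, 171.
PstI cuts at 3 sites.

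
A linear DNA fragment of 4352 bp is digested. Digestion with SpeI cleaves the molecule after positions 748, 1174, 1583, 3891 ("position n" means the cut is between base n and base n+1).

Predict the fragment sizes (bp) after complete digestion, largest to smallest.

Linear molecule, 4 cuts → 5 fragments:
  748 − 0 = 748 bp
  1174 − 748 = 426 bp
  1583 − 1174 = 409 bp
  3891 − 1583 = 2308 bp
  4352 − 3891 = 461 bp
Sorted largest to smallest: 2308, 748, 461, 426, 409 bp.

2308, 748, 461, 426, 409 bp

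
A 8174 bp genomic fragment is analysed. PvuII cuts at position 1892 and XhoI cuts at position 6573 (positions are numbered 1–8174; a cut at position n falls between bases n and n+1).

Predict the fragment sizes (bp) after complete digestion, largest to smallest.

Combined cut positions (sorted): 1892, 6573.
Linear molecule, 2 cuts → 3 fragments:
  1892 − 0 = 1892 bp
  6573 − 1892 = 4681 bp
  8174 − 6573 = 1601 bp
Sorted largest to smallest: 4681, 1892, 1601 bp.

4681, 1892, 1601 bp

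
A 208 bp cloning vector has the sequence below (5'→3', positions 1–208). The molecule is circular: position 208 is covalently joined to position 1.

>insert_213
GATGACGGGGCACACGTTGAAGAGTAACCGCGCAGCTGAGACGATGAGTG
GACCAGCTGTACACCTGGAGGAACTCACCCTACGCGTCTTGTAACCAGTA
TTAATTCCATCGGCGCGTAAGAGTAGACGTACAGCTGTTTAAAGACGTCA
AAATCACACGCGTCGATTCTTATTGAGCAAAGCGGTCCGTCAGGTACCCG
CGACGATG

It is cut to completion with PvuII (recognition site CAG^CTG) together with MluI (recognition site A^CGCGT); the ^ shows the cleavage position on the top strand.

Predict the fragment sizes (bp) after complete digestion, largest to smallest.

85, 52, 26, 24, 21 bp

PvuII sites (CAGCTG) start at positions 33, 54, 132.
PvuII cuts after base 3 of each site, so after positions 35, 56, 134.
MluI sites (ACGCGT) start at positions 82, 158.
MluI cuts after the first base of each site, so after positions 82, 158.
Combined cut positions: 35, 56, 82, 134, 158.
Circular molecule, 5 cuts → 5 fragments:
  36–56 → 21 bp
  57–82 → 26 bp
  83–134 → 52 bp
  135–158 → 24 bp
  159–208 then 1–35 → 50 + 35 = 85 bp
Sorted largest to smallest: 85, 52, 26, 24, 21 bp.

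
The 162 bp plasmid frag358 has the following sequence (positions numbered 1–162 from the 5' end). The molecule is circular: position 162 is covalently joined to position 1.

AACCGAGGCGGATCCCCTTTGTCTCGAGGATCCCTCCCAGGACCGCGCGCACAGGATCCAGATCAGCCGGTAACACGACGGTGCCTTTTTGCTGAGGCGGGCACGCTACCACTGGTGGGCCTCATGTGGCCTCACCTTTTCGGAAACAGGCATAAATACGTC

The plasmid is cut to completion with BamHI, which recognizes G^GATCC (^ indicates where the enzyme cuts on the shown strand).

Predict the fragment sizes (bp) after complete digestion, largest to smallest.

118, 26, 18 bp

BamHI sites (GGATCC) start at positions 10, 28, 54.
BamHI cuts after the first base of each site, so after positions 10, 28, 54.
Circular molecule, 3 cuts → 3 fragments:
  11–28 → 18 bp
  29–54 → 26 bp
  55–162 then 1–10 → 108 + 10 = 118 bp
Sorted largest to smallest: 118, 26, 18 bp.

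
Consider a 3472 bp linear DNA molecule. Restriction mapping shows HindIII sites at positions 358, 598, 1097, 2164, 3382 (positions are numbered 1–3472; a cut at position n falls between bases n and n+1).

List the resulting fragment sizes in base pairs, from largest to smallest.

1218, 1067, 499, 358, 240, 90 bp

Linear molecule, 5 cuts → 6 fragments:
  358 − 0 = 358 bp
  598 − 358 = 240 bp
  1097 − 598 = 499 bp
  2164 − 1097 = 1067 bp
  3382 − 2164 = 1218 bp
  3472 − 3382 = 90 bp
Sorted largest to smallest: 1218, 1067, 499, 358, 240, 90 bp.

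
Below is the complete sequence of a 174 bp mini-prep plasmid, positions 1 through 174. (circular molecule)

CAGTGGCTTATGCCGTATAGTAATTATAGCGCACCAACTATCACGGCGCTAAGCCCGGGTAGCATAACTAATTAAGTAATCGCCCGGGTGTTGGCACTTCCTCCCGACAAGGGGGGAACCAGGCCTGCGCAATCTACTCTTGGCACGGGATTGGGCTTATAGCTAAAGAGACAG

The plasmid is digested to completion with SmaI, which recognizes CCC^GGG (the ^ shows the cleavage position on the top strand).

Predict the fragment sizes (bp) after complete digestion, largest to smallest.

145, 29 bp

SmaI sites (CCCGGG) start at positions 54, 83.
SmaI cuts after base 3 of each site, so after positions 56, 85.
Circular molecule, 2 cuts → 2 fragments:
  57–85 → 29 bp
  86–174 then 1–56 → 89 + 56 = 145 bp
Sorted largest to smallest: 145, 29 bp.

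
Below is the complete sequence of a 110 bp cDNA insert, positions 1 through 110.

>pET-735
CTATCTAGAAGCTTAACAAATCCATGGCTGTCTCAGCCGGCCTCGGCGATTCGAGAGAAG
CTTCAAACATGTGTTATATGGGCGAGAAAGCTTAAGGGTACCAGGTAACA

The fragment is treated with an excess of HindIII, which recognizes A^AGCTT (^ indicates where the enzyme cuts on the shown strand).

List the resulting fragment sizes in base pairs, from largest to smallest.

HindIII sites (AAGCTT) start at positions 9, 58, 88.
HindIII cuts after the first base of each site, so after positions 9, 58, 88.
Linear molecule, 3 cuts → 4 fragments:
  1–9 → 9 bp
  10–58 → 49 bp
  59–88 → 30 bp
  89–110 → 22 bp
Sorted largest to smallest: 49, 30, 22, 9 bp.

49, 30, 22, 9 bp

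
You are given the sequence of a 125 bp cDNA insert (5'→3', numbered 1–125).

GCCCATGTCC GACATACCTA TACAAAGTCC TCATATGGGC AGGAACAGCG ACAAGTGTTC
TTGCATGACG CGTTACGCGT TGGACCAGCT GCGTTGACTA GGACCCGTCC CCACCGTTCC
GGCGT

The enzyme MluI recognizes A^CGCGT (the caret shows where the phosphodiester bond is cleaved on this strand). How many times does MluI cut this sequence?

ACGCGT occurs starting at positions 68, 75.
MluI cuts at 2 sites.

2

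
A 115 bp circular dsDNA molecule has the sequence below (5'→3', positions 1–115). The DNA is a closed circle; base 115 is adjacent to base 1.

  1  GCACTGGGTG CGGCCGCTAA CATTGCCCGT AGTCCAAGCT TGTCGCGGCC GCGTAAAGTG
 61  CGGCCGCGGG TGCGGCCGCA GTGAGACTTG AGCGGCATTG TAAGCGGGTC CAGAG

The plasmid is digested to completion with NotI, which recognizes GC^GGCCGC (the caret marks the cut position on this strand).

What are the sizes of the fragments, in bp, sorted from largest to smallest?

53, 35, 15, 12 bp

NotI sites (GCGGCCGC) start at positions 10, 45, 60, 72.
NotI cuts after base 2 of each site, so after positions 11, 46, 61, 73.
Circular molecule, 4 cuts → 4 fragments:
  12–46 → 35 bp
  47–61 → 15 bp
  62–73 → 12 bp
  74–115 then 1–11 → 42 + 11 = 53 bp
Sorted largest to smallest: 53, 35, 15, 12 bp.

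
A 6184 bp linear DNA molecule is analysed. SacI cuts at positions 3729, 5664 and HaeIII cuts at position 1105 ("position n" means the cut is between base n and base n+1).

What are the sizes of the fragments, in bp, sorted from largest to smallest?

2624, 1935, 1105, 520 bp

Combined cut positions (sorted): 1105, 3729, 5664.
Linear molecule, 3 cuts → 4 fragments:
  1105 − 0 = 1105 bp
  3729 − 1105 = 2624 bp
  5664 − 3729 = 1935 bp
  6184 − 5664 = 520 bp
Sorted largest to smallest: 2624, 1935, 1105, 520 bp.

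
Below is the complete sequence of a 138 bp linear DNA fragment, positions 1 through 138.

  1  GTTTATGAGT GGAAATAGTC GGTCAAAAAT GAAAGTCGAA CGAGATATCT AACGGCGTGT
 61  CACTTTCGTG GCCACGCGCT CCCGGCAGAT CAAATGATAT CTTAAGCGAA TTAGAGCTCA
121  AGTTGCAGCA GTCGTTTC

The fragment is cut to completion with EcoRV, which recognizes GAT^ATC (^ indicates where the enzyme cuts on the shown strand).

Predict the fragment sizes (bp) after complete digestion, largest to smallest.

EcoRV sites (GATATC) start at positions 44, 96.
EcoRV cuts after base 3 of each site, so after positions 46, 98.
Linear molecule, 2 cuts → 3 fragments:
  1–46 → 46 bp
  47–98 → 52 bp
  99–138 → 40 bp
Sorted largest to smallest: 52, 46, 40 bp.

52, 46, 40 bp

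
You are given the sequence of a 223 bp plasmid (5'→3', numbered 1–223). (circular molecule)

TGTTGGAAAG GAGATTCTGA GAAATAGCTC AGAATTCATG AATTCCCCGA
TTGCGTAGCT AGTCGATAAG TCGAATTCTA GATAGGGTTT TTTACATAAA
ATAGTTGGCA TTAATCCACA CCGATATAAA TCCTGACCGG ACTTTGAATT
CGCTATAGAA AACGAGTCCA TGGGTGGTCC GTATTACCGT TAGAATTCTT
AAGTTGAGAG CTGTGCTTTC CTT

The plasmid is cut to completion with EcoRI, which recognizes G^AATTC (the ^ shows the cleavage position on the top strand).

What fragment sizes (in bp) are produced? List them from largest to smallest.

EcoRI sites (GAATTC) start at positions 32, 40, 73, 146, 193.
EcoRI cuts after the first base of each site, so after positions 32, 40, 73, 146, 193.
Circular molecule, 5 cuts → 5 fragments:
  33–40 → 8 bp
  41–73 → 33 bp
  74–146 → 73 bp
  147–193 → 47 bp
  194–223 then 1–32 → 30 + 32 = 62 bp
Sorted largest to smallest: 73, 62, 47, 33, 8 bp.

73, 62, 47, 33, 8 bp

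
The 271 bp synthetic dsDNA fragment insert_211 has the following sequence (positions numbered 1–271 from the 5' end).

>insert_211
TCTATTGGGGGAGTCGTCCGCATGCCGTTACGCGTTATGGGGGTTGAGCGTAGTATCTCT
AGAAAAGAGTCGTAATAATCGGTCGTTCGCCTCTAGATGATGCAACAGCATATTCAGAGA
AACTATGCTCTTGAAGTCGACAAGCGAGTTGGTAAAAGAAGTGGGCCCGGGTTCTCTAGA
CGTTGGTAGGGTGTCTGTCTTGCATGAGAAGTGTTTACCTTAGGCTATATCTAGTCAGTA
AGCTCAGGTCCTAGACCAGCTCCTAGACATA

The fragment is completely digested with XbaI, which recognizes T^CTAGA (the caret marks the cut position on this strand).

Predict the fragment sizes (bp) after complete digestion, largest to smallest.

96, 83, 58, 34 bp

XbaI sites (TCTAGA) start at positions 58, 92, 175.
XbaI cuts after the first base of each site, so after positions 58, 92, 175.
Linear molecule, 3 cuts → 4 fragments:
  1–58 → 58 bp
  59–92 → 34 bp
  93–175 → 83 bp
  176–271 → 96 bp
Sorted largest to smallest: 96, 83, 58, 34 bp.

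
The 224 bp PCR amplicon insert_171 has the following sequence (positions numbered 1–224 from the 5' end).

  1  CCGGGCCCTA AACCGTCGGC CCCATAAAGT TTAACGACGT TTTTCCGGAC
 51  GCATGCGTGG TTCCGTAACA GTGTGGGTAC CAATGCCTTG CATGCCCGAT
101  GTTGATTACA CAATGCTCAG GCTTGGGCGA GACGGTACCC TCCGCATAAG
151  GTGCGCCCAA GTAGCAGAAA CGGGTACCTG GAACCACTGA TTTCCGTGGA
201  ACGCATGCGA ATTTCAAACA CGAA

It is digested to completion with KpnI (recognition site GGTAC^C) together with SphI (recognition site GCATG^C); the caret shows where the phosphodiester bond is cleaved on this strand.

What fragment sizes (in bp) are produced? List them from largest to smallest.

55, 44, 39, 30, 25, 17, 14 bp

KpnI sites (GGTACC) start at positions 76, 134, 173.
KpnI cuts after base 5 of each site (before the last base), so after positions 80, 138, 177.
SphI sites (GCATGC) start at positions 51, 90, 203.
SphI cuts after base 5 of each site (before the last base), so after positions 55, 94, 207.
Combined cut positions: 55, 80, 94, 138, 177, 207.
Linear molecule, 6 cuts → 7 fragments:
  1–55 → 55 bp
  56–80 → 25 bp
  81–94 → 14 bp
  95–138 → 44 bp
  139–177 → 39 bp
  178–207 → 30 bp
  208–224 → 17 bp
Sorted largest to smallest: 55, 44, 39, 30, 25, 17, 14 bp.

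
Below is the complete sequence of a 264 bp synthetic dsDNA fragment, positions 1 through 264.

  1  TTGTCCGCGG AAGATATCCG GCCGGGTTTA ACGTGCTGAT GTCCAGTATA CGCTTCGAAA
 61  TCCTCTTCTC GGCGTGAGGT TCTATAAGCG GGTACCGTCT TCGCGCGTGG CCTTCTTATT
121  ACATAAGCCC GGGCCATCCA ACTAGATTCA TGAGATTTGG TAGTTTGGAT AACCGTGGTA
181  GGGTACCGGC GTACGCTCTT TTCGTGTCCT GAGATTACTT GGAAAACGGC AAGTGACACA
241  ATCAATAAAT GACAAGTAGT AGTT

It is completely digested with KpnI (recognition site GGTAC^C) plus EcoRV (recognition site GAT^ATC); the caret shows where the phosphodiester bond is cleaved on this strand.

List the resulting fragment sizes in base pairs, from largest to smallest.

KpnI sites (GGTACC) start at positions 91, 182.
KpnI cuts after base 5 of each site (before the last base), so after positions 95, 186.
The EcoRV site (GATATC) starts at position 13.
EcoRV cuts after base 3 of each site, so after position 15.
Combined cut positions: 15, 95, 186.
Linear molecule, 3 cuts → 4 fragments:
  1–15 → 15 bp
  16–95 → 80 bp
  96–186 → 91 bp
  187–264 → 78 bp
Sorted largest to smallest: 91, 80, 78, 15 bp.

91, 80, 78, 15 bp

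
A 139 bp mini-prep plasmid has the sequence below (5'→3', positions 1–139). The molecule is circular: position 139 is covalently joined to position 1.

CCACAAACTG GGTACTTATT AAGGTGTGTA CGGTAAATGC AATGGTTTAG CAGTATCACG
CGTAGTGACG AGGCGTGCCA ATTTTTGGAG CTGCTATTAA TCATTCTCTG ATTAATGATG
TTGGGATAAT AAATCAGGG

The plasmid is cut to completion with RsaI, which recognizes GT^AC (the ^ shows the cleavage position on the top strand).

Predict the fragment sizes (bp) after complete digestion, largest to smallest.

123, 16 bp

RsaI sites (GTAC) start at positions 12, 28.
RsaI cuts after base 2 of each site, so after positions 13, 29.
Circular molecule, 2 cuts → 2 fragments:
  14–29 → 16 bp
  30–139 then 1–13 → 110 + 13 = 123 bp
Sorted largest to smallest: 123, 16 bp.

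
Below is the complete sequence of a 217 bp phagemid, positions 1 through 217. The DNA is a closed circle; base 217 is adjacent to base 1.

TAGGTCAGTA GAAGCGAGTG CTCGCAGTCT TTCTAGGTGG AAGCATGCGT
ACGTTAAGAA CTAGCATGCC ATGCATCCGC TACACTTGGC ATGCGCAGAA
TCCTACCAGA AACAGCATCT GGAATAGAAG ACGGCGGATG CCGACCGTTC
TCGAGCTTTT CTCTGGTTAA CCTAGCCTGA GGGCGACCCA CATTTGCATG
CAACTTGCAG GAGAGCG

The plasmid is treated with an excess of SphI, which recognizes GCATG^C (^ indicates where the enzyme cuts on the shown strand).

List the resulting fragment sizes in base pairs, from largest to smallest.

SphI sites (GCATGC) start at positions 43, 64, 89, 196.
SphI cuts after base 5 of each site (before the last base), so after positions 47, 68, 93, 200.
Circular molecule, 4 cuts → 4 fragments:
  48–68 → 21 bp
  69–93 → 25 bp
  94–200 → 107 bp
  201–217 then 1–47 → 17 + 47 = 64 bp
Sorted largest to smallest: 107, 64, 25, 21 bp.

107, 64, 25, 21 bp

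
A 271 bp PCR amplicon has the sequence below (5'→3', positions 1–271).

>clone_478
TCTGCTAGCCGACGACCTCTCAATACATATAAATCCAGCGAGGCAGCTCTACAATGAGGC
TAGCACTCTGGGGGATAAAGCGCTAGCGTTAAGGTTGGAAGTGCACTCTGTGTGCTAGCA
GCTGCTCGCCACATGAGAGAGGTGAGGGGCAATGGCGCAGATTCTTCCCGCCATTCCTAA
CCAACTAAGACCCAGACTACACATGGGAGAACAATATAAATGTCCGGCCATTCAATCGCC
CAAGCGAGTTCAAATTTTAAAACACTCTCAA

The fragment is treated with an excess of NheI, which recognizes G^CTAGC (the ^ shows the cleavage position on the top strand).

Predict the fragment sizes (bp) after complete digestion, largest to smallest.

157, 55, 32, 23, 4 bp

NheI sites (GCTAGC) start at positions 4, 59, 82, 114.
NheI cuts after the first base of each site, so after positions 4, 59, 82, 114.
Linear molecule, 4 cuts → 5 fragments:
  1–4 → 4 bp
  5–59 → 55 bp
  60–82 → 23 bp
  83–114 → 32 bp
  115–271 → 157 bp
Sorted largest to smallest: 157, 55, 32, 23, 4 bp.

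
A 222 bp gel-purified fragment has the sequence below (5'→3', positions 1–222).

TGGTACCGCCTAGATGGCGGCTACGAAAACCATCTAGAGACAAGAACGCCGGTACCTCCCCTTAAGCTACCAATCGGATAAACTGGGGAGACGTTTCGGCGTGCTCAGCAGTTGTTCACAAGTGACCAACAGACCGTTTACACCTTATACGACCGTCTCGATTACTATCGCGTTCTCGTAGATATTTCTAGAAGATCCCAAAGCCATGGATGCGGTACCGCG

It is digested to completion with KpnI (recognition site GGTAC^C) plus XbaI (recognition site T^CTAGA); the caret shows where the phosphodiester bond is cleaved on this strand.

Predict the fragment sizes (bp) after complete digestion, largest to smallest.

KpnI sites (GGTACC) start at positions 2, 51, 214.
KpnI cuts after base 5 of each site (before the last base), so after positions 6, 55, 218.
XbaI sites (TCTAGA) start at positions 33, 187.
XbaI cuts after the first base of each site, so after positions 33, 187.
Combined cut positions: 6, 33, 55, 187, 218.
Linear molecule, 5 cuts → 6 fragments:
  1–6 → 6 bp
  7–33 → 27 bp
  34–55 → 22 bp
  56–187 → 132 bp
  188–218 → 31 bp
  219–222 → 4 bp
Sorted largest to smallest: 132, 31, 27, 22, 6, 4 bp.

132, 31, 27, 22, 6, 4 bp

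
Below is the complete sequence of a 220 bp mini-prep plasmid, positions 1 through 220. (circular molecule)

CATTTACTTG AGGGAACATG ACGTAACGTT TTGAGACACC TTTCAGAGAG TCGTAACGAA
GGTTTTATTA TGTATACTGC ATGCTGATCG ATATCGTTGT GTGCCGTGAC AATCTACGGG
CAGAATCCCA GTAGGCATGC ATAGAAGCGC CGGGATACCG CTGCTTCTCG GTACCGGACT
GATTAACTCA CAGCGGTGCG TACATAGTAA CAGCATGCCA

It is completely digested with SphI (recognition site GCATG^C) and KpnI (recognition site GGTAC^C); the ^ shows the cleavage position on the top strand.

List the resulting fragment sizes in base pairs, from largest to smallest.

86, 56, 43, 35 bp

SphI sites (GCATGC) start at positions 79, 135, 213.
SphI cuts after base 5 of each site (before the last base), so after positions 83, 139, 217.
The KpnI site (GGTACC) starts at position 170.
KpnI cuts after base 5 of each site (before the last base), so after position 174.
Combined cut positions: 83, 139, 174, 217.
Circular molecule, 4 cuts → 4 fragments:
  84–139 → 56 bp
  140–174 → 35 bp
  175–217 → 43 bp
  218–220 then 1–83 → 3 + 83 = 86 bp
Sorted largest to smallest: 86, 56, 43, 35 bp.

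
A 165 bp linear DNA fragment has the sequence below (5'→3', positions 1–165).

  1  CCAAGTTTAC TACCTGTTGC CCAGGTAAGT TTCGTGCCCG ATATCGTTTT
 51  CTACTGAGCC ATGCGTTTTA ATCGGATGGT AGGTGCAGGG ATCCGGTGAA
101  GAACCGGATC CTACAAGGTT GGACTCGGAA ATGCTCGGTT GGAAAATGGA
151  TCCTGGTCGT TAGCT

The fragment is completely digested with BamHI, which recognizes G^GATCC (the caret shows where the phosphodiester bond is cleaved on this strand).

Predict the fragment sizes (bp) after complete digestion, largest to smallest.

89, 42, 17, 17 bp

BamHI sites (GGATCC) start at positions 89, 106, 148.
BamHI cuts after the first base of each site, so after positions 89, 106, 148.
Linear molecule, 3 cuts → 4 fragments:
  1–89 → 89 bp
  90–106 → 17 bp
  107–148 → 42 bp
  149–165 → 17 bp
Sorted largest to smallest: 89, 42, 17, 17 bp.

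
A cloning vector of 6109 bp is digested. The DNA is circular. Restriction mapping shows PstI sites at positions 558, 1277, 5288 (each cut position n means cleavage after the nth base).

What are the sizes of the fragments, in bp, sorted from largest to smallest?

4011, 1379, 719 bp

Circular molecule, 3 cuts → 3 fragments:
  1277 − 558 = 719 bp
  5288 − 1277 = 4011 bp
  wrap: 6109 − 5288 + 558 = 1379 bp
Sorted largest to smallest: 4011, 1379, 719 bp.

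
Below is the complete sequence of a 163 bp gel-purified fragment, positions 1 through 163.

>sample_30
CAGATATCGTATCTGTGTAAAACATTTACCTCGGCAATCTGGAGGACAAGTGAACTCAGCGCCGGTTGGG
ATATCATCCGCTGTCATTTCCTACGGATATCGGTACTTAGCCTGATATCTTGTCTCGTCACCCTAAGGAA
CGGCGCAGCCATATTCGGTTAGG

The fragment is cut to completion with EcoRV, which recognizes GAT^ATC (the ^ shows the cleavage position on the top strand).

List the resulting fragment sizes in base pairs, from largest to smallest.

67, 47, 26, 18, 5 bp

EcoRV sites (GATATC) start at positions 3, 70, 96, 114.
EcoRV cuts after base 3 of each site, so after positions 5, 72, 98, 116.
Linear molecule, 4 cuts → 5 fragments:
  1–5 → 5 bp
  6–72 → 67 bp
  73–98 → 26 bp
  99–116 → 18 bp
  117–163 → 47 bp
Sorted largest to smallest: 67, 47, 26, 18, 5 bp.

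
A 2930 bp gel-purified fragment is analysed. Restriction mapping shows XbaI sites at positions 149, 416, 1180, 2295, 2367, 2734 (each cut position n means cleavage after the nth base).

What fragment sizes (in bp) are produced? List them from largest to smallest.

1115, 764, 367, 267, 196, 149, 72 bp

Linear molecule, 6 cuts → 7 fragments:
  149 − 0 = 149 bp
  416 − 149 = 267 bp
  1180 − 416 = 764 bp
  2295 − 1180 = 1115 bp
  2367 − 2295 = 72 bp
  2734 − 2367 = 367 bp
  2930 − 2734 = 196 bp
Sorted largest to smallest: 1115, 764, 367, 267, 196, 149, 72 bp.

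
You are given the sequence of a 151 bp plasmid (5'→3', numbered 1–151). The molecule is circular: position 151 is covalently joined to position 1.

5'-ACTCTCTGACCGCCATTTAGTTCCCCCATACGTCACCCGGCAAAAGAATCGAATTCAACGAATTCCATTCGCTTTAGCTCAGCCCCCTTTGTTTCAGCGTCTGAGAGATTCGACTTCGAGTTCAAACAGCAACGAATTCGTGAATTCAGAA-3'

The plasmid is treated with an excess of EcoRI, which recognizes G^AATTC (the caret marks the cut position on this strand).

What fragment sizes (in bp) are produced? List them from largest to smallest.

74, 60, 9, 8 bp

EcoRI sites (GAATTC) start at positions 51, 60, 134, 142.
EcoRI cuts after the first base of each site, so after positions 51, 60, 134, 142.
Circular molecule, 4 cuts → 4 fragments:
  52–60 → 9 bp
  61–134 → 74 bp
  135–142 → 8 bp
  143–151 then 1–51 → 9 + 51 = 60 bp
Sorted largest to smallest: 74, 60, 9, 8 bp.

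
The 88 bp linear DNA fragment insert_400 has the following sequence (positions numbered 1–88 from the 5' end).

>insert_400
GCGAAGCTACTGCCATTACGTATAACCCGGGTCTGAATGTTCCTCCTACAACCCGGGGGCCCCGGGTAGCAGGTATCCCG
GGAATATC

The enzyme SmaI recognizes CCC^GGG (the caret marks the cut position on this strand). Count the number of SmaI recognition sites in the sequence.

4

CCCGGG occurs starting at positions 26, 52, 61, 77.
SmaI cuts at 4 sites.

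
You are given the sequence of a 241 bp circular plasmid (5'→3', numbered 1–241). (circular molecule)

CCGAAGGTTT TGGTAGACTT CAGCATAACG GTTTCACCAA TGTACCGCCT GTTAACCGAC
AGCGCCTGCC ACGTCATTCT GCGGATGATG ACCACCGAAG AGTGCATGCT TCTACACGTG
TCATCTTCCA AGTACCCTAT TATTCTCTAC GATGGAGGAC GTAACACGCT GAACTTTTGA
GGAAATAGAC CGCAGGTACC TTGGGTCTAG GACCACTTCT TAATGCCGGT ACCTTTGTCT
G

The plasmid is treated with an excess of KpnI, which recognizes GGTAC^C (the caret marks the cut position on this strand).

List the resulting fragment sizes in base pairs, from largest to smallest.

KpnI sites (GGTACC) start at positions 195, 228.
KpnI cuts after base 5 of each site (before the last base), so after positions 199, 232.
Circular molecule, 2 cuts → 2 fragments:
  200–232 → 33 bp
  233–241 then 1–199 → 9 + 199 = 208 bp
Sorted largest to smallest: 208, 33 bp.

208, 33 bp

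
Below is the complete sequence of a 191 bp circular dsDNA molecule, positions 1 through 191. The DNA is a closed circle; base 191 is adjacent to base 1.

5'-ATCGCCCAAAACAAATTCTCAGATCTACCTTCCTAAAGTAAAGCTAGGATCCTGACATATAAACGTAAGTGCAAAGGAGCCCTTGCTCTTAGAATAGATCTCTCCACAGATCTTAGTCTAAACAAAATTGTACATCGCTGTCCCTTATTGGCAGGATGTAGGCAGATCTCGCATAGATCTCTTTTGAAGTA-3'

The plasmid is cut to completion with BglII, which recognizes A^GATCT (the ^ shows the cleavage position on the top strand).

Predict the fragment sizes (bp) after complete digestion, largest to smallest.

75, 56, 37, 12, 11 bp

BglII sites (AGATCT) start at positions 21, 96, 108, 164, 175.
BglII cuts after the first base of each site, so after positions 21, 96, 108, 164, 175.
Circular molecule, 5 cuts → 5 fragments:
  22–96 → 75 bp
  97–108 → 12 bp
  109–164 → 56 bp
  165–175 → 11 bp
  176–191 then 1–21 → 16 + 21 = 37 bp
Sorted largest to smallest: 75, 56, 37, 12, 11 bp.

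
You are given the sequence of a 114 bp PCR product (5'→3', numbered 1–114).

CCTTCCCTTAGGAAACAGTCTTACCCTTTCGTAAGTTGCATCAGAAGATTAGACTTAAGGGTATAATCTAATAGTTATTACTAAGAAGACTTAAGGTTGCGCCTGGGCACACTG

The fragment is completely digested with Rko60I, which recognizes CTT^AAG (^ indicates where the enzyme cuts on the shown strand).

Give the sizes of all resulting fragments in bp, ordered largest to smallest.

Rko60I sites (CTTAAG) start at positions 54, 90.
Rko60I cuts after base 3 of each site, so after positions 56, 92.
Linear molecule, 2 cuts → 3 fragments:
  1–56 → 56 bp
  57–92 → 36 bp
  93–114 → 22 bp
Sorted largest to smallest: 56, 36, 22 bp.

56, 36, 22 bp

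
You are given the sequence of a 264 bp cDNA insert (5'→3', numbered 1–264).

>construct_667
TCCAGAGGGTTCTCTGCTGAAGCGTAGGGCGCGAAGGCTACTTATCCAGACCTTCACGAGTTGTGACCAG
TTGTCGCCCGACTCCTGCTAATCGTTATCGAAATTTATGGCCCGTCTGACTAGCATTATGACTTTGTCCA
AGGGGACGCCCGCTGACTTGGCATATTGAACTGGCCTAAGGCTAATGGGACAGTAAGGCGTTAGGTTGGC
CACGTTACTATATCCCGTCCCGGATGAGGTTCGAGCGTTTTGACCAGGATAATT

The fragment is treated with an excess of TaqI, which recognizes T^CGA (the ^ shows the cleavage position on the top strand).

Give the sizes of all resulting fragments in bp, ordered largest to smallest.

TaqI sites (TCGA) start at positions 98, 241.
TaqI cuts after the first base of each site, so after positions 98, 241.
Linear molecule, 2 cuts → 3 fragments:
  1–98 → 98 bp
  99–241 → 143 bp
  242–264 → 23 bp
Sorted largest to smallest: 143, 98, 23 bp.

143, 98, 23 bp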